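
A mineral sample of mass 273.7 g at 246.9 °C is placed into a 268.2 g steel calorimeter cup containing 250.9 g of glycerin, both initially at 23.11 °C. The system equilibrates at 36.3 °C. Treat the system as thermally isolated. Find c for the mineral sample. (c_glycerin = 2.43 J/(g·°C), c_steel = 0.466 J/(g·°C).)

Setting the total heat transfer to zero:
273.7×c×(36.3 − 246.9) + 250.9×2.43×(36.3 − 23.11) + 268.2×0.466×(36.3 − 23.11) = 0
-57641 c = -9690.3
c = -9690.3/-57641 ≈ 0.1681 J/(g·°C)

c ≈ 0.168 J/(g·°C)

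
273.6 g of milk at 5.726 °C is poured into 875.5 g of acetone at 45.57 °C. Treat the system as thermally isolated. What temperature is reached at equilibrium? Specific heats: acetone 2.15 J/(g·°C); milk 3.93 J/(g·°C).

T_f ≈ 31.1 °C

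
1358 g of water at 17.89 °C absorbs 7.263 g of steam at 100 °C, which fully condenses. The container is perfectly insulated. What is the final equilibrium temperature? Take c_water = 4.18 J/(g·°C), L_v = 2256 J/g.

T_f ≈ 21.2 °C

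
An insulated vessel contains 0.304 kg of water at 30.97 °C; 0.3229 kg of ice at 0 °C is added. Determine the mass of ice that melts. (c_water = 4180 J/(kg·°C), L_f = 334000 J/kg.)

Cooling the water to 0 °C releases 0.304·4180·30.97 = 39354 J.
To melt every bit of ice: 0.3229·334000 = 107849 J.
That's not enough to melt it all — equilibrium is at 0 °C with ice remaining.
m_melt = 39354 / L_f = 0.1178 kg.

m_melted ≈ 0.118 kg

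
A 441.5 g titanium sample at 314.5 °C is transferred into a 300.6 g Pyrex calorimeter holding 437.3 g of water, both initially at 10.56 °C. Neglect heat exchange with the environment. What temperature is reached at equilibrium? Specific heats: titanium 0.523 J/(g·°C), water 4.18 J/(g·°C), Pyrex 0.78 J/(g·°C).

T_f ≈ 41.2 °C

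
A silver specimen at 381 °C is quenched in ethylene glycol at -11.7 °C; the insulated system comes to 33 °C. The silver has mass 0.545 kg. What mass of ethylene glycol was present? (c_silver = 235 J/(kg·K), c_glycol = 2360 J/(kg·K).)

m ≈ 0.422 kg

Heat lost by the silver = heat gained by the glycol:
0.545·235·(381 − 33) = m·2360·(33 − (-11.7))
105492 m = 44570  ⇒  m ≈ 0.4225 kg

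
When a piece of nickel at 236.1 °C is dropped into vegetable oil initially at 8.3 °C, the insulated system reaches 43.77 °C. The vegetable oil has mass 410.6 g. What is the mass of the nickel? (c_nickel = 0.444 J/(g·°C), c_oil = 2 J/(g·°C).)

m ≈ 341 g

Energy conservation, ΣQ = 0:
m×0.444×(43.77 − 236.1) + 410.6×2×(43.77 − 8.3) = 0
-85.39 m = -29128
m = -29128/-85.39 ≈ 341.1 g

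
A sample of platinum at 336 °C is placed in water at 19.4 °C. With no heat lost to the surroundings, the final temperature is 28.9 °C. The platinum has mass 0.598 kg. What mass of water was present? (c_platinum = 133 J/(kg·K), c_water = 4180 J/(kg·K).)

m ≈ 0.615 kg

Conservation of energy gives ΣQ = 0:
0.598·133·(28.9 − 336) + m·4180·(28.9 − 19.4) = 0
39710 m = 24425
m = 24425/39710 ≈ 0.6151 kg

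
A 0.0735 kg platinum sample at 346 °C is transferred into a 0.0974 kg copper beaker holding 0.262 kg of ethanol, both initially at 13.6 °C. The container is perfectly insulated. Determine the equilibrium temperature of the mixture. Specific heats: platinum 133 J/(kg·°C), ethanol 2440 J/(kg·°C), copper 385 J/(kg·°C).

T_f ≈ 18.3 °C

Energy conservation, ΣQ = 0:
0.0735×133×(T − 346) + 0.262×2440×(T − 13.6) + 0.0974×385×(T − 13.6) = 0
9.775(T − 346) + 639.28(T − 13.6) + 37.5(T − 13.6) = 0
(9.775 + 639.28 + 37.5) T = 9.775×346 + 639.28×13.6 + 37.5×13.6
T = 12587 / 686.55 = 18.3 °C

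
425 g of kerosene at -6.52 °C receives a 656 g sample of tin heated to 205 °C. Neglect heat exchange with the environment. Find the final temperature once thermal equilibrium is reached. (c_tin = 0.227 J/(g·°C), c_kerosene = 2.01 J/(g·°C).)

T_f ≈ 24.9 °C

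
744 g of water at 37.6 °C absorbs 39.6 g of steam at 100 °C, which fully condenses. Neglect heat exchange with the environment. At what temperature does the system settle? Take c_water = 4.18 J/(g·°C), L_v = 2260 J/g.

Taking heat into each body as positive, Σ m c ΔT = 0:
condense steam: −39.6·2260 = −89496
  condensed water 100 °C→T: 165.53(T − 100)
  water warms: 744·4.18·(T − 37.6) = 3109.9(T − 37.6)
3275.4 T = 89496 + 16553 + 116933 = 222982
T ≈ 68.08 °C, under the boiling point, so the assumption holds.

T_f ≈ 68.1 °C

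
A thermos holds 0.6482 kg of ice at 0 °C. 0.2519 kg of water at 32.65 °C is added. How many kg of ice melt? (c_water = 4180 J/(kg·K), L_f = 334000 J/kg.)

m_melted ≈ 0.103 kg

Cooling the water to 0 °C releases 0.2519·4180·32.65 = 34379 J.
Melting all 0.6482 kg of ice would need 0.6482·334000 = 216499 J.
Since 34379 < 216499 J, not all the ice melts; equilibrium is at 0 °C.
m_melt = 34379 / L_f = 0.1029 kg.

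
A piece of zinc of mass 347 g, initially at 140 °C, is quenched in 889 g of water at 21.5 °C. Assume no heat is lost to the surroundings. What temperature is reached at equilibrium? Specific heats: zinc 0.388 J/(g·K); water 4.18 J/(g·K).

T_f ≈ 25.6 °C

|Q_zinc| = |Q_water|:
347·0.388·(140 − T) = 889·4.18·(T − 21.5)
134.64(140 − T) = 3716(T − 21.5)
3850.7 T = 98743  ⇒  T ≈ 25.64 °C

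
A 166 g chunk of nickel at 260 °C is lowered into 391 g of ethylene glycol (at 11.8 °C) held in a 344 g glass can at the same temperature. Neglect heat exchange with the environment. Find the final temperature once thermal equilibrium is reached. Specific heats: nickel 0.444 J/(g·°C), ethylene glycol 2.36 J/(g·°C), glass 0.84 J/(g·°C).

Conservation of energy gives ΣQ = 0:
166×0.444×(T − 260) + 391×2.36×(T − 11.8) + 344×0.84×(T − 11.8) = 0
1285.4 T = 33461
T = 33461 / 1285.4 = 26 °C

T_f ≈ 26.0 °C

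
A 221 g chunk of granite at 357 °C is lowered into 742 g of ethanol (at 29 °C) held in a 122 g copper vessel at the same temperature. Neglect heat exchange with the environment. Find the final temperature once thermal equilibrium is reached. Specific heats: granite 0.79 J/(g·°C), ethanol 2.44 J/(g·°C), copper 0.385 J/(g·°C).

With ΣQ=0 the equilibrium temperature is the m·c-weighted mean:
T_f = (174.59×357 + 1810.5×29 + 46.97×29) / (174.59 + 1810.5 + 46.97)
    = 116195 / 2032 ≈ 57.18 °C

T_f ≈ 57.2 °C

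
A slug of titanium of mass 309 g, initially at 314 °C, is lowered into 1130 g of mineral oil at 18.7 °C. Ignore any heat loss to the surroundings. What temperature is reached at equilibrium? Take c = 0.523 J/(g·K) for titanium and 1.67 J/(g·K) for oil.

T_f is the heat-capacity-weighted average of the initial temperatures:
T_f = (161.61·314 + 1887.1·18.7) / (161.61 + 1887.1)
    = 86033 / 2048.7 ≈ 41.99 °C

T_f ≈ 42.0 °C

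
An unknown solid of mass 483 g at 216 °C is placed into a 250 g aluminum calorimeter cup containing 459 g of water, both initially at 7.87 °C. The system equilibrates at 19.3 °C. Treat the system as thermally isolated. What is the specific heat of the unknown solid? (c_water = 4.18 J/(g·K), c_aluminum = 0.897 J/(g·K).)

c ≈ 0.258 J/(g·K)

Let T be the final temperature. ΣQ_i = 0:
483·c·(19.3 − 216) + 459·4.18·(19.3 − 7.87) + 250·0.897·(19.3 − 7.87) = 0
-95006 c = -24493
c = -24493/-95006 ≈ 0.2578 J/(g·K)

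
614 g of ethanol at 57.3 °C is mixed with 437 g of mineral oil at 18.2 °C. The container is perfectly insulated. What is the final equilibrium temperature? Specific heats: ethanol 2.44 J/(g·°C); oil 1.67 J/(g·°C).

T_f ≈ 44.5 °C

Net heat exchanged in the isolated system is zero:
614·2.44·(T − 57.3) + 437·1.67·(T − 18.2) = 0
1498.2(T − 57.3) + 729.79(T − 18.2) = 0
(1498.2 + 729.79) T = 1498.2·57.3 + 729.79·18.2
T ≈ 44.49 °C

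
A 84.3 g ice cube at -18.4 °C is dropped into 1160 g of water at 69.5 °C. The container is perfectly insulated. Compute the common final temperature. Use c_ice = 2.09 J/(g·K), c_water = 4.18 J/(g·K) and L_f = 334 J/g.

T_f ≈ 58.8 °C

Let T be the final temperature. ΣQ_i = 0:
warm ice to 0 °C: 84.3·2.09·(0 − (-18.4)) = 3241.8; melt ice: 84.3·334 = 28156; warm the meltwater: 352.37 T; water: 4848.8(T − 69.5)
5201.2 T = 336992 − 31398 = 305594
T ≈ 58.75 °C — above 0 °C, consistent with complete melting.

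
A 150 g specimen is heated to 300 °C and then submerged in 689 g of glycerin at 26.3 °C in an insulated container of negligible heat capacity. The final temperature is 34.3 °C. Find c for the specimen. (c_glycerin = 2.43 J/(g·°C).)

c ≈ 0.336 J/(g·°C)

Heat lost by the specimen = heat gained by the glycerin:
150·c·(300 − 34.3) = 689·2.43·(34.3 − 26.3)
39855 c = 13394  ⇒  c ≈ 0.3361 J/(g·°C)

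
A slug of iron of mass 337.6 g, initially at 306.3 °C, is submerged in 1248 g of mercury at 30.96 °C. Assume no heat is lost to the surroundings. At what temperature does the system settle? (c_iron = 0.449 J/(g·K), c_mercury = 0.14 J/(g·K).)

With ΣQ=0 the equilibrium temperature is the m·c-weighted mean:
T_f = (151.58×306.3 + 174.72×30.96) / (151.58 + 174.72)
    = 51839 / 326.3 ≈ 158.87 °C

T_f ≈ 158.9 °C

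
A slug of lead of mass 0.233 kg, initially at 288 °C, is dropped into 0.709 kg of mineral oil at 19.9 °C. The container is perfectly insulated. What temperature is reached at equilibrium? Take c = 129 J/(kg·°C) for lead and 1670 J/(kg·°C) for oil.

Conservation of energy gives ΣQ = 0:
0.233·129·(T − 288) + 0.709·1670·(T − 19.9) = 0
1214.1 T = 32219
T = 32219 / 1214.1 = 26.5 °C

T_f ≈ 26.5 °C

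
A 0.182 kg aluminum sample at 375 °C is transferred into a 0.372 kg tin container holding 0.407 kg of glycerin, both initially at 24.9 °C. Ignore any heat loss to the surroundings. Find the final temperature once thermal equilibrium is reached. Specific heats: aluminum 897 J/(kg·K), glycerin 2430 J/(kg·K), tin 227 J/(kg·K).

T_f ≈ 71.1 °C

Setting the total heat transfer to zero:
0.182·897·(T − 375) + 0.407·2430·(T − 24.9) + 0.372·227·(T − 24.9) = 0
163.25(T − 375) + 989.01(T − 24.9) + 84.44(T − 24.9) = 0
(163.25 + 989.01 + 84.44) T = 163.25·375 + 989.01·24.9 + 84.44·24.9
T ≈ 71.12 °C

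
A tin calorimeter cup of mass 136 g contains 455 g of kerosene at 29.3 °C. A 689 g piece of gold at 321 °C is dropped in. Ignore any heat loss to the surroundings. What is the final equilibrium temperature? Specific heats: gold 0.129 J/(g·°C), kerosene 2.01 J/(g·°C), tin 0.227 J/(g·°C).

Heat gained plus heat lost sum to zero:
689*0.129*(T − 321) + 455*2.01*(T − 29.3) + 136*0.227*(T − 29.3) = 0
1034.3 T = 56232
T = 56232 / 1034.3 = 54.4 °C

T_f ≈ 54.4 °C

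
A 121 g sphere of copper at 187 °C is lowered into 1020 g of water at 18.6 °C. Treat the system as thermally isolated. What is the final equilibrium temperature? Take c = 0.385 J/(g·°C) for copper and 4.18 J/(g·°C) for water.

T_f ≈ 20.4 °C

T_f = Σ m_i c_i T_i / Σ m_i c_i:
T_f = (46.59·187 + 4263.6·18.6) / (46.59 + 4263.6)
    = 88014 / 4310.2 ≈ 20.42 °C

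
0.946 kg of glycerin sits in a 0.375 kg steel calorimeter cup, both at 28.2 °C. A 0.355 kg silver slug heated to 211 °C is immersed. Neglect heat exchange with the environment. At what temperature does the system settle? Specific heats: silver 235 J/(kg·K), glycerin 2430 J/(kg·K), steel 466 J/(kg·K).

T_f ≈ 34.2 °C

Energy conservation, ΣQ = 0:
0.355×235×(T − 211) + 0.946×2430×(T − 28.2) + 0.375×466×(T − 28.2) = 0
2557 T = 87356
T ≈ 34.16 °C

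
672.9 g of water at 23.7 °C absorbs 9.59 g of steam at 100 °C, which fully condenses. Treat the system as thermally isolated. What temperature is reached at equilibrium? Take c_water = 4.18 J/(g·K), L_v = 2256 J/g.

T_f ≈ 32.4 °C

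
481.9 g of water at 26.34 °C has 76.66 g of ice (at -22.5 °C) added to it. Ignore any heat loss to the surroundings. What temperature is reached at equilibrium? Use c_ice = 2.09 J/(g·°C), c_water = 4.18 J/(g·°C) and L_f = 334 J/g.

T_f ≈ 10.2 °C

Sum of m c ΔT and latent-heat terms is zero:
ice -22.5→0 °C: 76.66·2.09·22.5 = 3604.9
  melt ice: 76.66·334 = 25604
  warm the meltwater: 320.44 T
  water: 2014.3(T − 26.34)
2334.8 T = 53058 − 29209 = 23848
T ≈ 10.21 °C — above 0 °C, consistent with complete melting.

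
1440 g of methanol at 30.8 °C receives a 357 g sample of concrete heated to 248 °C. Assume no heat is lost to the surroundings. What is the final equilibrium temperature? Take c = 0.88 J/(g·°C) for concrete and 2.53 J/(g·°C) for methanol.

T_f ≈ 48.0 °C

Let T be the final temperature. ΣQ_i = 0:
357×0.88×(T − 248) + 1440×2.53×(T − 30.8) = 0
3957.4 T = 190122
T = 190122/3957.4 ≈ 48.04 °C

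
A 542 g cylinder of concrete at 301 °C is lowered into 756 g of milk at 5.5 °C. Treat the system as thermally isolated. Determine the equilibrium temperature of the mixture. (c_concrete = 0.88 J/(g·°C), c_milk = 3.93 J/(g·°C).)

T_f ≈ 46.4 °C

Heat lost by the concrete equals heat gained by the milk:
542×0.88×(301 − T) = 756×3.93×(T − 5.5)
476.96(301 − T) = 2971.1(T − 5.5)
3448 T = 159906  ⇒  T ≈ 46.38 °C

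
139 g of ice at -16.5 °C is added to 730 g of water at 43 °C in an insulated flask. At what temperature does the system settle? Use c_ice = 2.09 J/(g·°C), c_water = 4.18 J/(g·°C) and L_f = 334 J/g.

Net heat exchanged in the isolated system is zero:
ice -16.5→0 °C: 139·2.09·16.5 = 4793.4; fusion: m_ice L_f = 139·334 = 46426; warm the meltwater: 581.02 T; water cools: 730·4.18·(T − 43) = 3051.4(T − 43)
3632.4 T = 131210 − 51219 = 79991
T ≈ 22.02 °C (positive, so assuming full melt was valid).

T_f ≈ 22.0 °C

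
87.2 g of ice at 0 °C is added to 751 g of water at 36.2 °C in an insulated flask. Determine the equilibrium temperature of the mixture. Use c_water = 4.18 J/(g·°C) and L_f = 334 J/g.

T_f ≈ 24.1 °C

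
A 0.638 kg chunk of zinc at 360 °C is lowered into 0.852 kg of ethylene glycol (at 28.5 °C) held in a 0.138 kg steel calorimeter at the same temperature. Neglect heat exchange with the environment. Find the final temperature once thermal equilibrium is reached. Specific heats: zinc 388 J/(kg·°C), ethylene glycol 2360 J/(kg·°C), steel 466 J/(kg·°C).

T_f ≈ 63.8 °C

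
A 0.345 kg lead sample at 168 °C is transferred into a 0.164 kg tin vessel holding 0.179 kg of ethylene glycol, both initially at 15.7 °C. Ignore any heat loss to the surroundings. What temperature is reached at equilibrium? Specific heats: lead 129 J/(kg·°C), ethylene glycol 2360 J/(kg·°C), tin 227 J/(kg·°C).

Energy conservation, ΣQ = 0:
0.345*129*(T − 168) + 0.179*2360*(T − 15.7) + 0.164*227*(T − 15.7) = 0
(44.5 + 422.44 + 37.23) T = 44.5*168 + 422.44*15.7 + 37.23*15.7
T = 14694 / 504.17 = 29.1 °C

T_f ≈ 29.1 °C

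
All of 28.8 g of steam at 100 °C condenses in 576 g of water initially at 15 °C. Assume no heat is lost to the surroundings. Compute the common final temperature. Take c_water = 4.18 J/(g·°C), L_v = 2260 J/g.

Heat gained plus heat lost sum to zero:
latent heat released on condensation: 28.8·2260 = 65088; condensed water 100 °C→T: 120.38(T − 100); water warms: 576·4.18·(T − 15) = 2407.7(T − 15)
2528.1 T = 65088 + 12038 + 36115 = 113242
T ≈ 44.79 °C (< 100 °C, so full condensation is consistent).

T_f ≈ 44.8 °C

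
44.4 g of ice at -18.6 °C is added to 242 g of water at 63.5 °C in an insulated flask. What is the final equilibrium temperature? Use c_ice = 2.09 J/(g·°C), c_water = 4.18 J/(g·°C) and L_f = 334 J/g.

Net heat exchanged in the isolated system is zero:
warm ice to 0 °C: 44.4·2.09·(0 − (-18.6)) = 1726
  latent heat to melt: 44.4·334 = 14830
  warm the meltwater: 185.59 T
  water cools: 242·4.18·(T − 63.5) = 1011.6(T − 63.5)
1197.2 T = 64234 − 16556 = 47678
T ≈ 39.83 °C (positive, so assuming full melt was valid).

T_f ≈ 39.8 °C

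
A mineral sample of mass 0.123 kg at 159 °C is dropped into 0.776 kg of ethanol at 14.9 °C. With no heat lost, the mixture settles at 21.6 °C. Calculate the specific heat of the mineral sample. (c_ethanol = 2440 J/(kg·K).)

c ≈ 751 J/(kg·K)

Heat lost by the mineral sample = heat gained by the ethanol:
0.123×c×(159 − 21.6) = 0.776×2440×(21.6 − 14.9)
16.9 c = 12686  ⇒  c ≈ 750.6 J/(kg·K)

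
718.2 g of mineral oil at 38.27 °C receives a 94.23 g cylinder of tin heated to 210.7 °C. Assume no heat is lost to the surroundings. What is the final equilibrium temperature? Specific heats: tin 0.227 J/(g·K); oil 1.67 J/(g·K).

Setting the total heat transfer to zero:
94.23×0.227×(T − 210.7) + 718.2×1.67×(T − 38.27) = 0
21.39(T − 210.7) + 1199.4(T − 38.27) = 0
1220.8 T = 50408
T = 50408 / 1220.8 = 41.3 °C

T_f ≈ 41.3 °C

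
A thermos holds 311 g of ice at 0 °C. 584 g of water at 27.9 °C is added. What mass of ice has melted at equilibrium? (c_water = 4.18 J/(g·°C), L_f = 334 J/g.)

m_melted ≈ 204 g

Cooling the water to 0 °C releases 584·4.18·27.9 = 68107 J.
To melt every bit of ice: 311·334 = 103874 J.
That's not enough to melt it all — equilibrium is at 0 °C with ice remaining.
Mass melted = 68107/334 ≈ 203.9 g.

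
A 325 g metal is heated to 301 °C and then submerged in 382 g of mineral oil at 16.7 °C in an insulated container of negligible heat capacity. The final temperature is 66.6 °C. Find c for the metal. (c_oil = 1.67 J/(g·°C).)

Heat lost by the metal = heat gained by the oil:
325·c·(301 − 66.6) = 382·1.67·(66.6 − 16.7)
76180 c = 31833  ⇒  c ≈ 0.4179 J/(g·°C)

c ≈ 0.418 J/(g·°C)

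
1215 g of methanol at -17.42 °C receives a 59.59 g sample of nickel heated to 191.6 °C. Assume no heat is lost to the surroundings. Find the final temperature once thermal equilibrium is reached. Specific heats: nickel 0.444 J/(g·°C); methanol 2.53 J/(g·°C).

T_f ≈ -15.6 °C

With ΣQ=0 the equilibrium temperature is the m·c-weighted mean:
T_f = (26.46·191.6 + 3073.9·(-17.42)) / (26.46 + 3073.9)
    = -48479 / 3100.4 ≈ -15.64 °C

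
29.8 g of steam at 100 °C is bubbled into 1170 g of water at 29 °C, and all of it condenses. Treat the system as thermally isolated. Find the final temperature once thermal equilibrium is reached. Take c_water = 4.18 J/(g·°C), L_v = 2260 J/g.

T_f ≈ 44.2 °C

Let T be the final temperature. ΣQ_i = 0:
steam→water at 100 °C releases m L_v = 29.8·2260 = 67348
  condensed water 100 °C→T: 124.56(T − 100)
  water warms: 1170·4.18·(T − 29) = 4890.6(T − 29)
5015.2 T = 67348 + 12456 + 141827 = 221632
T ≈ 44.19 °C (< 100 °C, so full condensation is consistent).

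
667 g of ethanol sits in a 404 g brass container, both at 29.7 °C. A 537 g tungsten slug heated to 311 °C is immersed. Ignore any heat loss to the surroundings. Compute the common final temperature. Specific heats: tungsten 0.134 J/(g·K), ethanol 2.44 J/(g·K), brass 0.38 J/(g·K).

T_f ≈ 40.6 °C

Net heat exchanged in the isolated system is zero:
537*0.134*(T − 311) + 667*2.44*(T − 29.7) + 404*0.38*(T − 29.7) = 0
71.96(T − 311) + 1627.5(T − 29.7) + 153.52(T − 29.7) = 0
1853 T = 75275
T ≈ 40.62 °C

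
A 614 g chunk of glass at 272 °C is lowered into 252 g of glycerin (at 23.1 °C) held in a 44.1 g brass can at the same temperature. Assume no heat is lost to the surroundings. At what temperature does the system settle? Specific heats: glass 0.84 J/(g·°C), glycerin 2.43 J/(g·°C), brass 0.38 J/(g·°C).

T_f ≈ 135.2 °C

Setting the total heat transfer to zero:
614*0.84*(T − 272) + 252*2.43*(T − 23.1) + 44.1*0.38*(T − 23.1) = 0
1144.9 T = 154819
T = 154819/1144.9 ≈ 135.23 °C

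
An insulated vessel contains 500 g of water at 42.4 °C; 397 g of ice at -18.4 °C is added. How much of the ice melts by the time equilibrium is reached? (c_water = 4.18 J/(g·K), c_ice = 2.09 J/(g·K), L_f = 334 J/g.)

Water can give up m c ΔT = 500×4.18×42.4 = 88616 J before reaching 0 °C.
Of that, 397×2.09×18.4 = 15267 J goes to bring the ice to 0 °C, leaving 73349 J.
Fully melting the ice requires m_ice L_f = 397×334 = 132598 J.
That's not enough to melt it all — equilibrium is at 0 °C with ice remaining.
m_melted×334 = 73349  ⇒  m_melted ≈ 219.6 g.

m_melted ≈ 220 g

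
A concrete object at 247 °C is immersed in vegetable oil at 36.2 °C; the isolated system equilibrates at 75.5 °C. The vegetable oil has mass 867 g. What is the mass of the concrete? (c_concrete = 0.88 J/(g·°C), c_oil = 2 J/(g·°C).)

|Q_concrete| = |Q_oil|:
m×0.88×(247 − 75.5) = 867×2×(75.5 − 36.2)
150.92 m = 68146  ⇒  m ≈ 451.5 g

m ≈ 452 g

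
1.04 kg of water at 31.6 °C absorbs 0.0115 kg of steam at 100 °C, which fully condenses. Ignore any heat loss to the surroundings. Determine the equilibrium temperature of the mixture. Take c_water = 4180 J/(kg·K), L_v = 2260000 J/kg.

Sum of m c ΔT and latent-heat terms is zero:
steam→water at 100 °C releases m L_v = 0.0115·2260000 = 25990; condensed water 100 °C→T: 48.07(T − 100); water warms: 1.04·4180·(T − 31.6) = 4347.2(T − 31.6)
4395.3 T = 25990 + 4807 + 137372 = 168169
T ≈ 38.26 °C — below 100 °C, confirming all the steam condensed.

T_f ≈ 38.3 °C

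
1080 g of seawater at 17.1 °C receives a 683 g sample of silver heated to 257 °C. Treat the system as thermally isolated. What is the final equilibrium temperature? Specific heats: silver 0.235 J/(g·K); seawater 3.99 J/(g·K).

T_f ≈ 25.7 °C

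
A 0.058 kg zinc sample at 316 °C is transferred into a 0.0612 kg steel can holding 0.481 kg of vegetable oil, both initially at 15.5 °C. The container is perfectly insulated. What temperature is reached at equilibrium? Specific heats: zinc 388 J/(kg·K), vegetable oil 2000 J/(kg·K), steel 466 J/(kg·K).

With ΣQ=0 the equilibrium temperature is the m·c-weighted mean:
T_f = (22.5×316 + 962×15.5 + 28.52×15.5) / (22.5 + 962 + 28.52)
    = 22464 / 1013 ≈ 22.18 °C

T_f ≈ 22.2 °C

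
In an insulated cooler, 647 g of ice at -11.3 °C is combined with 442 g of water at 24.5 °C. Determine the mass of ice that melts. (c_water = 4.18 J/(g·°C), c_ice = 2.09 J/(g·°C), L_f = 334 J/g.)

m_melted ≈ 89.8 g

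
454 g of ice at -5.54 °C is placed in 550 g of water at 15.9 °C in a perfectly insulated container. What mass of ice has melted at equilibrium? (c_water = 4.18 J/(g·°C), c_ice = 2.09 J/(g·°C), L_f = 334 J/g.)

Heat available from the water dropping to 0 °C: 550·4.18·15.9 = 36554 J.
Of that, 454·2.09·5.54 = 5256.7 J goes to bring the ice to 0 °C, leaving 31297 J.
Fully melting the ice requires m_ice L_f = 454·334 = 151636 J.
31297 J < 151636 J, so only part of the ice melts and the system sits at 0 °C.
m_melt = 31297 / L_f = 93.7 g.

m_melted ≈ 93.7 g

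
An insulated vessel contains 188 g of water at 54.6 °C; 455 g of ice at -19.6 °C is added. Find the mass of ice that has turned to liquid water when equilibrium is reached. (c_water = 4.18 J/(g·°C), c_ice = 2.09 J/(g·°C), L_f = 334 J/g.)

Water can give up m c ΔT = 188·4.18·54.6 = 42907 J before reaching 0 °C.
Warming the ice to 0 °C takes 455·2.09·19.6 = 18639 J, leaving 24268 J for melting.
Melting all 455 g of ice would need 455·334 = 151970 J.
That's not enough to melt it all — equilibrium is at 0 °C with ice remaining.
m_melt = 24268 / L_f = 72.66 g.

m_melted ≈ 72.7 g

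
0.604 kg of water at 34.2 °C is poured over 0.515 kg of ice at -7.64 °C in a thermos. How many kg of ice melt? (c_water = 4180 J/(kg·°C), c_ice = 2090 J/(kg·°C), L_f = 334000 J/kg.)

Heat available from the water dropping to 0 °C: 0.604×4180×34.2 = 86345 J.
Of that, 0.515×2090×7.64 = 8223.3 J goes to bring the ice to 0 °C, leaving 78122 J.
Fully melting the ice requires m_ice L_f = 0.515×334000 = 172010 J.
Since 78122 < 172010 J, not all the ice melts; equilibrium is at 0 °C.
Mass melted = 78122/334000 ≈ 0.2339 kg.

m_melted ≈ 0.234 kg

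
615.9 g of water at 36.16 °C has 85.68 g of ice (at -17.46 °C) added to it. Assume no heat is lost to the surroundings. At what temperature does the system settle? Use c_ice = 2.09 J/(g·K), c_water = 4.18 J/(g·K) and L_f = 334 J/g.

Energy balance with sensible and latent terms:
ice -17.46→0 °C: 85.68·2.09·17.46 = 3126.6
  fusion: m_ice L_f = 85.68·334 = 28617
  warm the meltwater: 358.14 T
  water cools: 615.9·4.18·(T − 36.16) = 2574.5(T − 36.16)
2932.6 T = 93093 − 31744 = 61349
T ≈ 20.92 °C (positive, so assuming full melt was valid).

T_f ≈ 20.9 °C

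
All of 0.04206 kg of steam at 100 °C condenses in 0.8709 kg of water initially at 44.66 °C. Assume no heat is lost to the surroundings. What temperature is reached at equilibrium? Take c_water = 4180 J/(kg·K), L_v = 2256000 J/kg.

Conservation of energy gives ΣQ = 0:
condense steam: −0.04206·2256000 = −94887; condensate cools 100→T: 0.04206·4180·(T − 100) = 175.81(T − 100); original water: 3640.4(T − 44.66)
3816.2 T = 94887 + 17581 + 162579 = 275047
T ≈ 72.07 °C, under the boiling point, so the assumption holds.

T_f ≈ 72.1 °C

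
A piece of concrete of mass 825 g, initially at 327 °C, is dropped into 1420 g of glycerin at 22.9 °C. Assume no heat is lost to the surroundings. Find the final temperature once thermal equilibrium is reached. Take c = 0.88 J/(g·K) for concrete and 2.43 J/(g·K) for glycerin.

T_f ≈ 75.8 °C

Energy conservation, ΣQ = 0:
825·0.88·(T − 327) + 1420·2.43·(T − 22.9) = 0
4176.6 T = 316421
T ≈ 75.76 °C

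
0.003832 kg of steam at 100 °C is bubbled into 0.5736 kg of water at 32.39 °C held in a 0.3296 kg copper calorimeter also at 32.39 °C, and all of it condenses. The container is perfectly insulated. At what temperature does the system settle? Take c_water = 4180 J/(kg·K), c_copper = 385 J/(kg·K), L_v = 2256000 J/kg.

Net heat exchanged in the isolated system is zero:
latent heat released on condensation: 0.003832×2256000 = 8645; condensed water 100 °C→T: 16.02(T − 100); water warms: 0.5736×4180×(T − 32.39) = 2397.6(T − 32.39); cup: 126.9(T − 32.39)
2540.6 T = 8645 + 1601.8 + 81770 = 92017
T ≈ 36.22 °C — below 100 °C, confirming all the steam condensed.

T_f ≈ 36.2 °C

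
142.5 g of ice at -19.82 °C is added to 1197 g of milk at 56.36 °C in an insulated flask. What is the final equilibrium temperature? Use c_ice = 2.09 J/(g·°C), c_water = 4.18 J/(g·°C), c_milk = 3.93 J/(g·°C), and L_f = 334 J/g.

T_f ≈ 39.9 °C

Taking heat into each body as positive, Σ m c ΔT = 0:
warm ice to 0 °C: 142.5×2.09×(0 − (-19.82)) = 5902.9; melt ice: 142.5×334 = 47595; warm the meltwater: 595.65 T; milk cools: 1197×3.93×(T − 56.36) = 4704.2(T − 56.36)
5299.9 T = 265129 − 53498 = 211631
T ≈ 39.93 °C — above 0 °C, consistent with complete melting.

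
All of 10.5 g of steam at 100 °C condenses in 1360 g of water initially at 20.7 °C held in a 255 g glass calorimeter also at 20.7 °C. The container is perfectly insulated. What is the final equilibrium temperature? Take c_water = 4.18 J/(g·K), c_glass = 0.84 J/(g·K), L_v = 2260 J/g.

T_f ≈ 25.3 °C

Heat gained plus heat lost sum to zero:
condense steam: −10.5·2260 = −23730
  condensate cools 100→T: 10.5·4.18·(T − 100) = 43.89(T − 100)
  original water: 5684.8(T − 20.7)
  cup: 214.2(T − 20.7)
5942.9 T = 23730 + 4389 + 122109 = 150228
T ≈ 25.28 °C (< 100 °C, so full condensation is consistent).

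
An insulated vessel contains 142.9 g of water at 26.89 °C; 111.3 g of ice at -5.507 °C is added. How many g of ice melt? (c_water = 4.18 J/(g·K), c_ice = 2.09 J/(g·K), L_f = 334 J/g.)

m_melted ≈ 44.3 g

Cooling the water to 0 °C releases 142.9·4.18·26.89 = 16062 J.
Of that, 111.3·2.09·5.507 = 1281 J goes to bring the ice to 0 °C, leaving 14781 J.
Melting all 111.3 g of ice would need 111.3·334 = 37174 J.
Since 14781 < 37174 J, not all the ice melts; equilibrium is at 0 °C.
m_melt = 14781 / L_f = 44.25 g.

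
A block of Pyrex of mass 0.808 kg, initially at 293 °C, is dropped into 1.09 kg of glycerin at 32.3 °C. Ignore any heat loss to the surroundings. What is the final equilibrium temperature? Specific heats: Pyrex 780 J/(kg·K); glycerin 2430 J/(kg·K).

T_f ≈ 82.4 °C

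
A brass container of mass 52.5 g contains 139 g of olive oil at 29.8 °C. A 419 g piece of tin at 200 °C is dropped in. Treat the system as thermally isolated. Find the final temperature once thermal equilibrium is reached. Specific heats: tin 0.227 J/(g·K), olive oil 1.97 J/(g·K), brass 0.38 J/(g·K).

Net heat exchanged in the isolated system is zero:
419×0.227×(T − 200) + 139×1.97×(T − 29.8) + 52.5×0.38×(T − 29.8) = 0
95.11(T − 200) + 273.83(T − 29.8) + 19.95(T − 29.8) = 0
388.89 T = 27777
T = 27777 / 388.89 = 71.4 °C

T_f ≈ 71.4 °C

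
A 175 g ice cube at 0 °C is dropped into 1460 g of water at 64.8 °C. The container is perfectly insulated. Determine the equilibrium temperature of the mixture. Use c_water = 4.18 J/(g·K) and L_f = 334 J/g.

T_f ≈ 49.3 °C

Energy conservation, ΣQ = 0:
fusion: m_ice L_f = 175×334 = 58450; warm the meltwater: 731.5 T; water cools: 1460×4.18×(T − 64.8) = 6102.8(T − 64.8)
6834.3 T = 395461 − 58450 = 337011
T ≈ 49.31 °C (positive, so assuming full melt was valid).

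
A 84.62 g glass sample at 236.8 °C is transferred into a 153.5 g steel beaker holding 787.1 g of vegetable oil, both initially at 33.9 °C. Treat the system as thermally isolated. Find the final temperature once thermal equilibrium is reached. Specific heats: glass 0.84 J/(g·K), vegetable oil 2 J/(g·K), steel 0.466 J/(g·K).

Let T be the final temperature. ΣQ_i = 0:
84.62*0.84*(T − 236.8) + 787.1*2*(T − 33.9) + 153.5*0.466*(T − 33.9) = 0
(71.08 + 1574.2 + 71.53) T = 71.08*236.8 + 1574.2*33.9 + 71.53*33.9
T = 72622 / 1716.8 = 42.3 °C

T_f ≈ 42.3 °C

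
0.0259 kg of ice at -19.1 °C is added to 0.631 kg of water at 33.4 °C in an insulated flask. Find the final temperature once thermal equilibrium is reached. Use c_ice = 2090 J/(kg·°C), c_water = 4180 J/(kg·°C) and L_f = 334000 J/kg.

Heat gained plus heat lost sum to zero:
ice -19.1→0 °C: 0.0259·2090·19.1 = 1033.9
  fusion: m_ice L_f = 0.0259·334000 = 8650.6
  warm the meltwater: 108.26 T
  water: 2637.6(T − 33.4)
2745.8 T = 88095 − 9684.5 = 78411
T ≈ 28.56 °C (positive, so assuming full melt was valid).

T_f ≈ 28.6 °C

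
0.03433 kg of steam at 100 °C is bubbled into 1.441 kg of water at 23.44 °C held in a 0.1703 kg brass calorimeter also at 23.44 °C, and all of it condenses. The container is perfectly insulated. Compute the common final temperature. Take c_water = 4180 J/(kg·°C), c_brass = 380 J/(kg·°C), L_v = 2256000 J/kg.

T_f ≈ 37.6 °C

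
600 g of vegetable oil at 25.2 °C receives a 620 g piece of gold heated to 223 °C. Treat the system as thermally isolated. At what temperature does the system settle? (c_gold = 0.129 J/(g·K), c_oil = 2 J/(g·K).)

Set heat shed by the hot body equal to heat absorbed by the cold body:
620*0.129*(223 − T) = 600*2*(T − 25.2)
79.98(223 − T) = 1200(T − 25.2)
1280 T = 48076  ⇒  T ≈ 37.56 °C

T_f ≈ 37.6 °C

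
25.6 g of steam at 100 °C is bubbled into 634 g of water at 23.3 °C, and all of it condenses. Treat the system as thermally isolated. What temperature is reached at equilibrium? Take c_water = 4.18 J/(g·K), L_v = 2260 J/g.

T_f ≈ 47.3 °C

Sum of m c ΔT and latent-heat terms is zero:
steam→water at 100 °C releases m L_v = 25.6×2260 = 57856
  condensed water 100 °C→T: 107.01(T − 100)
  original water: 2650.1(T − 23.3)
2757.1 T = 57856 + 10701 + 61748 = 130305
T ≈ 47.26 °C (< 100 °C, so full condensation is consistent).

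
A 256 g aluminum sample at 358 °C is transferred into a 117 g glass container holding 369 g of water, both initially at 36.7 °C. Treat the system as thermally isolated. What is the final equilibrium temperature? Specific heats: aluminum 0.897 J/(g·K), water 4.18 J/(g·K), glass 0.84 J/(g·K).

T_f ≈ 76.1 °C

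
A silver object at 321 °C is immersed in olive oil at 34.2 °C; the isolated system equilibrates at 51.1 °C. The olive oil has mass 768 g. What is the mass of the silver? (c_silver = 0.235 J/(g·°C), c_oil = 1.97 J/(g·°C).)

m ≈ 403 g

Heat gained plus heat lost sum to zero:
m·0.235·(51.1 − 321) + 768·1.97·(51.1 − 34.2) = 0
-63.43 m = -25569
m = -25569/-63.43 ≈ 403.1 g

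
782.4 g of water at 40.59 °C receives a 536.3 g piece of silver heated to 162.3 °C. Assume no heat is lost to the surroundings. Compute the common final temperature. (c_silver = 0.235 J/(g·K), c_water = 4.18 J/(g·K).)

T_f is the heat-capacity-weighted average of the initial temperatures:
T_f = (126.03×162.3 + 3270.4×40.59) / (126.03 + 3270.4)
    = 153202 / 3396.5 ≈ 45.11 °C

T_f ≈ 45.1 °C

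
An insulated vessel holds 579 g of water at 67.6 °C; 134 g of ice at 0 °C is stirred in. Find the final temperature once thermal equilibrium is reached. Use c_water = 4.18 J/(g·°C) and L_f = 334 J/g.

Energy balance with sensible and latent terms:
latent heat to melt: 134·334 = 44756; meltwater 0→T: 134·4.18·T = 560.12 T; water: 2420.2(T − 67.6)
2980.3 T = 163607 − 44756 = 118851
T ≈ 39.88 °C — above 0 °C, consistent with complete melting.

T_f ≈ 39.9 °C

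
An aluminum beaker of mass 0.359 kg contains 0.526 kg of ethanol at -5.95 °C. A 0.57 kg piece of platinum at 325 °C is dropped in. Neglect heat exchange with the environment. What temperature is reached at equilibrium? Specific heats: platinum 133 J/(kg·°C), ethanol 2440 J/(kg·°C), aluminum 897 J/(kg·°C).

T_f ≈ 9.0 °C

Heat gained plus heat lost sum to zero:
0.57·133·(T − 325) + 0.526·2440·(T − (-5.95)) + 0.359·897·(T − (-5.95)) = 0
(75.81 + 1283.4 + 322.02) T = 75.81·325 + 1283.4·(-5.95) + 322.02·(-5.95)
T ≈ 8.97 °C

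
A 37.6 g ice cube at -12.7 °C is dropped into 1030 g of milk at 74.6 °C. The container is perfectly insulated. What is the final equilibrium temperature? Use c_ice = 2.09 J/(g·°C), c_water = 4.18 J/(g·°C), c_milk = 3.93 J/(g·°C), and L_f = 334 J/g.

T_f ≈ 68.6 °C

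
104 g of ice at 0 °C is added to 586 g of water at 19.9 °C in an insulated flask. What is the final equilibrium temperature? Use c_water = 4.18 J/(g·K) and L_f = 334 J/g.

T_f ≈ 4.9 °C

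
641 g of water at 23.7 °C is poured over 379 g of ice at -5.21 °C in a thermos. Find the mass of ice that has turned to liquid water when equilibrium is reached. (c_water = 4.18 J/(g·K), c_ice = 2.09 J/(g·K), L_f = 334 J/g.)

m_melted ≈ 178 g

Water can give up m c ΔT = 641×4.18×23.7 = 63501 J before reaching 0 °C.
Of that, 379×2.09×5.21 = 4126.9 J goes to bring the ice to 0 °C, leaving 59374 J.
Melting all 379 g of ice would need 379×334 = 126586 J.
That's not enough to melt it all — equilibrium is at 0 °C with ice remaining.
Mass melted = 59374/334 ≈ 177.8 g.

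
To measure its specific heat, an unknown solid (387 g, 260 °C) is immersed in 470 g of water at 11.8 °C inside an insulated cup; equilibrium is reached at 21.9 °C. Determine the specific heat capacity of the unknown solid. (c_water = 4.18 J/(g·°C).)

c ≈ 0.215 J/(g·°C)

Heat gained plus heat lost sum to zero:
387×c×(21.9 − 260) + 470×4.18×(21.9 − 11.8) = 0
-92145 c = -19842
c = -19842/-92145 ≈ 0.2153 J/(g·°C)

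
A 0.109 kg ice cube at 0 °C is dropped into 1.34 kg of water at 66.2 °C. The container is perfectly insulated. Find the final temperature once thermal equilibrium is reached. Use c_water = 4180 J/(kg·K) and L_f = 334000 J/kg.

Energy conservation, ΣQ = 0:
latent heat to melt: 0.109·334000 = 36406
  meltwater 0→T: 0.109·4180·T = 455.62 T
  water: 5601.2(T − 66.2)
6056.8 T = 370799 − 36406 = 334393
T ≈ 55.21 °C. Since T > 0 °C, the all-ice-melts assumption holds.

T_f ≈ 55.2 °C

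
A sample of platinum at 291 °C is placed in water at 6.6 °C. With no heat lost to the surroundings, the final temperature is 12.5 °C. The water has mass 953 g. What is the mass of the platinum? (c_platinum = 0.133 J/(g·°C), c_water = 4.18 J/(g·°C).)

Taking heat into each body as positive, Σ m c ΔT = 0:
m×0.133×(12.5 − 291) + 953×4.18×(12.5 − 6.6) = 0
-37.04 m = -23503
m = -23503/-37.04 ≈ 634.5 g

m ≈ 635 g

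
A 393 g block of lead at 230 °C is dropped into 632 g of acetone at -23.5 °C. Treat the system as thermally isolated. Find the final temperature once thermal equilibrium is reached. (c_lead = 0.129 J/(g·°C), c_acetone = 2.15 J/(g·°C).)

T_f ≈ -14.4 °C

|Q_lead| = |Q_acetone|:
393×0.129×(230 − T) = 632×2.15×(T − (-23.5))
50.7(230 − T) = 1358.8(T − (-23.5))
1409.5 T = -20271  ⇒  T ≈ -14.38 °C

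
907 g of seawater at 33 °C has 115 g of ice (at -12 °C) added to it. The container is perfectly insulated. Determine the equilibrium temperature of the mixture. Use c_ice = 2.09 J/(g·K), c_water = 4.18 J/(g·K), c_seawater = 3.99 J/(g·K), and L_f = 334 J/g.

T_f ≈ 19.1 °C

Energy balance with sensible and latent terms:
warm ice to 0 °C: 115·2.09·(0 − (-12)) = 2884.2; melt ice: 115·334 = 38410; warm the meltwater: 480.7 T; seawater cools: 907·3.99·(T − 33) = 3618.9(T − 33)
4099.6 T = 119425 − 41294 = 78130
T ≈ 19.06 °C — above 0 °C, consistent with complete melting.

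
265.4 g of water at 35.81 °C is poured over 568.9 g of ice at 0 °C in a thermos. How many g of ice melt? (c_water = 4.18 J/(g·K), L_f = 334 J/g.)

Heat available from the water dropping to 0 °C: 265.4×4.18×35.81 = 39727 J.
Melting all 568.9 g of ice would need 568.9×334 = 190013 J.
Since 39727 < 190013 J, not all the ice melts; equilibrium is at 0 °C.
Mass melted = 39727/334 ≈ 118.9 g.

m_melted ≈ 119 g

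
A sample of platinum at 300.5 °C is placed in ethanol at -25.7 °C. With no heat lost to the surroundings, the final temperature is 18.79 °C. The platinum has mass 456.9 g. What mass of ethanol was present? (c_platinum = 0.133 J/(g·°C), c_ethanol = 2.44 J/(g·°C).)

m ≈ 158 g

Taking heat into each body as positive, Σ m c ΔT = 0:
456.9·0.133·(18.79 − 300.5) + m·2.44·(18.79 − (-25.7)) = 0
108.56 m = 17119
m = 17119/108.56 ≈ 157.7 g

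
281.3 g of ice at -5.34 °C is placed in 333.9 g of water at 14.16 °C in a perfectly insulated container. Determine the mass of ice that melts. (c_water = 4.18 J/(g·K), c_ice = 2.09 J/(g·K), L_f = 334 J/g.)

m_melted ≈ 49.8 g

Water can give up m c ΔT = 333.9·4.18·14.16 = 19763 J before reaching 0 °C.
Of that, 281.3·2.09·5.34 = 3139.5 J goes to bring the ice to 0 °C, leaving 16624 J.
Melting all 281.3 g of ice would need 281.3·334 = 93954 J.
Since 16624 < 93954 J, not all the ice melts; equilibrium is at 0 °C.
m_melted·334 = 16624  ⇒  m_melted ≈ 49.77 g.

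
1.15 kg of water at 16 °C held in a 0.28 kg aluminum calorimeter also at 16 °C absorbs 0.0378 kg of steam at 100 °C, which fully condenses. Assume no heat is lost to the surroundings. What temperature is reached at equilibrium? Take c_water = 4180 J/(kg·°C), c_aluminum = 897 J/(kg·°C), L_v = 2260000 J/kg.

T_f ≈ 34.9 °C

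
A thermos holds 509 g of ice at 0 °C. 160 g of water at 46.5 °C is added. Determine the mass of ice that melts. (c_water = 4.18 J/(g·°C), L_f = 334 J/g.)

m_melted ≈ 93.1 g

Water can give up m c ΔT = 160×4.18×46.5 = 31099 J before reaching 0 °C.
To melt every bit of ice: 509×334 = 170006 J.
31099 J < 170006 J, so only part of the ice melts and the system sits at 0 °C.
m_melt = 31099 / L_f = 93.11 g.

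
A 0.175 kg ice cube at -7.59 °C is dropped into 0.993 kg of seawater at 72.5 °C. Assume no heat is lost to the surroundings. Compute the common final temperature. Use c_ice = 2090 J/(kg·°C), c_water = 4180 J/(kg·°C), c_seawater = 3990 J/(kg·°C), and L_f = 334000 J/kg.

Let T be the final temperature. ΣQ_i = 0:
warm ice to 0 °C: 0.175·2090·(0 − (-7.59)) = 2776; latent heat to melt: 0.175·334000 = 58450; meltwater 0→T: 0.175·4180·T = 731.5 T; seawater cools: 0.993·3990·(T − 72.5) = 3962.1(T − 72.5)
4693.6 T = 287250 − 61226 = 226024
T ≈ 48.16 °C — above 0 °C, consistent with complete melting.

T_f ≈ 48.2 °C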